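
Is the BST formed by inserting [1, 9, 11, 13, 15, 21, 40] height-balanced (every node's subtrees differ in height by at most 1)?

Tree (level-order array): [1, None, 9, None, 11, None, 13, None, 15, None, 21, None, 40]
Definition: a tree is height-balanced if, at every node, |h(left) - h(right)| <= 1 (empty subtree has height -1).
Bottom-up per-node check:
  node 40: h_left=-1, h_right=-1, diff=0 [OK], height=0
  node 21: h_left=-1, h_right=0, diff=1 [OK], height=1
  node 15: h_left=-1, h_right=1, diff=2 [FAIL (|-1-1|=2 > 1)], height=2
  node 13: h_left=-1, h_right=2, diff=3 [FAIL (|-1-2|=3 > 1)], height=3
  node 11: h_left=-1, h_right=3, diff=4 [FAIL (|-1-3|=4 > 1)], height=4
  node 9: h_left=-1, h_right=4, diff=5 [FAIL (|-1-4|=5 > 1)], height=5
  node 1: h_left=-1, h_right=5, diff=6 [FAIL (|-1-5|=6 > 1)], height=6
Node 15 violates the condition: |-1 - 1| = 2 > 1.
Result: Not balanced


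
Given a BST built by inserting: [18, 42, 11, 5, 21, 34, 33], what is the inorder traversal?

Tree insertion order: [18, 42, 11, 5, 21, 34, 33]
Tree (level-order array): [18, 11, 42, 5, None, 21, None, None, None, None, 34, 33]
Inorder traversal: [5, 11, 18, 21, 33, 34, 42]


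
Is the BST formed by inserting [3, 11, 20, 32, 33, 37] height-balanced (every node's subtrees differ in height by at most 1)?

Tree (level-order array): [3, None, 11, None, 20, None, 32, None, 33, None, 37]
Definition: a tree is height-balanced if, at every node, |h(left) - h(right)| <= 1 (empty subtree has height -1).
Bottom-up per-node check:
  node 37: h_left=-1, h_right=-1, diff=0 [OK], height=0
  node 33: h_left=-1, h_right=0, diff=1 [OK], height=1
  node 32: h_left=-1, h_right=1, diff=2 [FAIL (|-1-1|=2 > 1)], height=2
  node 20: h_left=-1, h_right=2, diff=3 [FAIL (|-1-2|=3 > 1)], height=3
  node 11: h_left=-1, h_right=3, diff=4 [FAIL (|-1-3|=4 > 1)], height=4
  node 3: h_left=-1, h_right=4, diff=5 [FAIL (|-1-4|=5 > 1)], height=5
Node 32 violates the condition: |-1 - 1| = 2 > 1.
Result: Not balanced


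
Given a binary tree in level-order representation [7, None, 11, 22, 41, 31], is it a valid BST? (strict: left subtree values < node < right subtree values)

Level-order array: [7, None, 11, 22, 41, 31]
Validate using subtree bounds (lo, hi): at each node, require lo < value < hi,
then recurse left with hi=value and right with lo=value.
Preorder trace (stopping at first violation):
  at node 7 with bounds (-inf, +inf): OK
  at node 11 with bounds (7, +inf): OK
  at node 22 with bounds (7, 11): VIOLATION
Node 22 violates its bound: not (7 < 22 < 11).
Result: Not a valid BST


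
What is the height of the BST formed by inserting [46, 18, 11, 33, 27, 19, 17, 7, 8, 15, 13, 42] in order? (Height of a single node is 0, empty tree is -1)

Insertion order: [46, 18, 11, 33, 27, 19, 17, 7, 8, 15, 13, 42]
Tree (level-order array): [46, 18, None, 11, 33, 7, 17, 27, 42, None, 8, 15, None, 19, None, None, None, None, None, 13]
Compute height bottom-up (empty subtree = -1):
  height(8) = 1 + max(-1, -1) = 0
  height(7) = 1 + max(-1, 0) = 1
  height(13) = 1 + max(-1, -1) = 0
  height(15) = 1 + max(0, -1) = 1
  height(17) = 1 + max(1, -1) = 2
  height(11) = 1 + max(1, 2) = 3
  height(19) = 1 + max(-1, -1) = 0
  height(27) = 1 + max(0, -1) = 1
  height(42) = 1 + max(-1, -1) = 0
  height(33) = 1 + max(1, 0) = 2
  height(18) = 1 + max(3, 2) = 4
  height(46) = 1 + max(4, -1) = 5
Height = 5


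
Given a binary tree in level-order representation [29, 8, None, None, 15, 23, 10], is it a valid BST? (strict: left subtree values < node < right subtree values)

Level-order array: [29, 8, None, None, 15, 23, 10]
Validate using subtree bounds (lo, hi): at each node, require lo < value < hi,
then recurse left with hi=value and right with lo=value.
Preorder trace (stopping at first violation):
  at node 29 with bounds (-inf, +inf): OK
  at node 8 with bounds (-inf, 29): OK
  at node 15 with bounds (8, 29): OK
  at node 23 with bounds (8, 15): VIOLATION
Node 23 violates its bound: not (8 < 23 < 15).
Result: Not a valid BST


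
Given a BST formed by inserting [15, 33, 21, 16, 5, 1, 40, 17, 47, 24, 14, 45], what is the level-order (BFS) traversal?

Tree insertion order: [15, 33, 21, 16, 5, 1, 40, 17, 47, 24, 14, 45]
Tree (level-order array): [15, 5, 33, 1, 14, 21, 40, None, None, None, None, 16, 24, None, 47, None, 17, None, None, 45]
BFS from the root, enqueuing left then right child of each popped node:
  queue [15] -> pop 15, enqueue [5, 33], visited so far: [15]
  queue [5, 33] -> pop 5, enqueue [1, 14], visited so far: [15, 5]
  queue [33, 1, 14] -> pop 33, enqueue [21, 40], visited so far: [15, 5, 33]
  queue [1, 14, 21, 40] -> pop 1, enqueue [none], visited so far: [15, 5, 33, 1]
  queue [14, 21, 40] -> pop 14, enqueue [none], visited so far: [15, 5, 33, 1, 14]
  queue [21, 40] -> pop 21, enqueue [16, 24], visited so far: [15, 5, 33, 1, 14, 21]
  queue [40, 16, 24] -> pop 40, enqueue [47], visited so far: [15, 5, 33, 1, 14, 21, 40]
  queue [16, 24, 47] -> pop 16, enqueue [17], visited so far: [15, 5, 33, 1, 14, 21, 40, 16]
  queue [24, 47, 17] -> pop 24, enqueue [none], visited so far: [15, 5, 33, 1, 14, 21, 40, 16, 24]
  queue [47, 17] -> pop 47, enqueue [45], visited so far: [15, 5, 33, 1, 14, 21, 40, 16, 24, 47]
  queue [17, 45] -> pop 17, enqueue [none], visited so far: [15, 5, 33, 1, 14, 21, 40, 16, 24, 47, 17]
  queue [45] -> pop 45, enqueue [none], visited so far: [15, 5, 33, 1, 14, 21, 40, 16, 24, 47, 17, 45]
Result: [15, 5, 33, 1, 14, 21, 40, 16, 24, 47, 17, 45]


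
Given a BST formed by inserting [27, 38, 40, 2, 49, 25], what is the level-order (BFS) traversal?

Tree insertion order: [27, 38, 40, 2, 49, 25]
Tree (level-order array): [27, 2, 38, None, 25, None, 40, None, None, None, 49]
BFS from the root, enqueuing left then right child of each popped node:
  queue [27] -> pop 27, enqueue [2, 38], visited so far: [27]
  queue [2, 38] -> pop 2, enqueue [25], visited so far: [27, 2]
  queue [38, 25] -> pop 38, enqueue [40], visited so far: [27, 2, 38]
  queue [25, 40] -> pop 25, enqueue [none], visited so far: [27, 2, 38, 25]
  queue [40] -> pop 40, enqueue [49], visited so far: [27, 2, 38, 25, 40]
  queue [49] -> pop 49, enqueue [none], visited so far: [27, 2, 38, 25, 40, 49]
Result: [27, 2, 38, 25, 40, 49]


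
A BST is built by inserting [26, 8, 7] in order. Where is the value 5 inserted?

Starting tree (level order): [26, 8, None, 7]
Insertion path: 26 -> 8 -> 7
Result: insert 5 as left child of 7
Final tree (level order): [26, 8, None, 7, None, 5]


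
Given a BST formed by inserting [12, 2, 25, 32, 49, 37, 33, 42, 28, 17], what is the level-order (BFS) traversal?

Tree insertion order: [12, 2, 25, 32, 49, 37, 33, 42, 28, 17]
Tree (level-order array): [12, 2, 25, None, None, 17, 32, None, None, 28, 49, None, None, 37, None, 33, 42]
BFS from the root, enqueuing left then right child of each popped node:
  queue [12] -> pop 12, enqueue [2, 25], visited so far: [12]
  queue [2, 25] -> pop 2, enqueue [none], visited so far: [12, 2]
  queue [25] -> pop 25, enqueue [17, 32], visited so far: [12, 2, 25]
  queue [17, 32] -> pop 17, enqueue [none], visited so far: [12, 2, 25, 17]
  queue [32] -> pop 32, enqueue [28, 49], visited so far: [12, 2, 25, 17, 32]
  queue [28, 49] -> pop 28, enqueue [none], visited so far: [12, 2, 25, 17, 32, 28]
  queue [49] -> pop 49, enqueue [37], visited so far: [12, 2, 25, 17, 32, 28, 49]
  queue [37] -> pop 37, enqueue [33, 42], visited so far: [12, 2, 25, 17, 32, 28, 49, 37]
  queue [33, 42] -> pop 33, enqueue [none], visited so far: [12, 2, 25, 17, 32, 28, 49, 37, 33]
  queue [42] -> pop 42, enqueue [none], visited so far: [12, 2, 25, 17, 32, 28, 49, 37, 33, 42]
Result: [12, 2, 25, 17, 32, 28, 49, 37, 33, 42]


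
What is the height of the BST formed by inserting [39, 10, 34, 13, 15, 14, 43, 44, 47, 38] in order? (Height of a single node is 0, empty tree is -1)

Insertion order: [39, 10, 34, 13, 15, 14, 43, 44, 47, 38]
Tree (level-order array): [39, 10, 43, None, 34, None, 44, 13, 38, None, 47, None, 15, None, None, None, None, 14]
Compute height bottom-up (empty subtree = -1):
  height(14) = 1 + max(-1, -1) = 0
  height(15) = 1 + max(0, -1) = 1
  height(13) = 1 + max(-1, 1) = 2
  height(38) = 1 + max(-1, -1) = 0
  height(34) = 1 + max(2, 0) = 3
  height(10) = 1 + max(-1, 3) = 4
  height(47) = 1 + max(-1, -1) = 0
  height(44) = 1 + max(-1, 0) = 1
  height(43) = 1 + max(-1, 1) = 2
  height(39) = 1 + max(4, 2) = 5
Height = 5


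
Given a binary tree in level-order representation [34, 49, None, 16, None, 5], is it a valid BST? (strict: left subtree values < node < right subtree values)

Level-order array: [34, 49, None, 16, None, 5]
Validate using subtree bounds (lo, hi): at each node, require lo < value < hi,
then recurse left with hi=value and right with lo=value.
Preorder trace (stopping at first violation):
  at node 34 with bounds (-inf, +inf): OK
  at node 49 with bounds (-inf, 34): VIOLATION
Node 49 violates its bound: not (-inf < 49 < 34).
Result: Not a valid BST


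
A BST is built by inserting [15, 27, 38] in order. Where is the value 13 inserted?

Starting tree (level order): [15, None, 27, None, 38]
Insertion path: 15
Result: insert 13 as left child of 15
Final tree (level order): [15, 13, 27, None, None, None, 38]


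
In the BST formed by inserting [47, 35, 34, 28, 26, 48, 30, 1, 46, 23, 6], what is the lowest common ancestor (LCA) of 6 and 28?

Tree insertion order: [47, 35, 34, 28, 26, 48, 30, 1, 46, 23, 6]
Tree (level-order array): [47, 35, 48, 34, 46, None, None, 28, None, None, None, 26, 30, 1, None, None, None, None, 23, 6]
In a BST, the LCA of p=6, q=28 is the first node v on the
root-to-leaf path with p <= v <= q (go left if both < v, right if both > v).
Walk from root:
  at 47: both 6 and 28 < 47, go left
  at 35: both 6 and 28 < 35, go left
  at 34: both 6 and 28 < 34, go left
  at 28: 6 <= 28 <= 28, this is the LCA
LCA = 28


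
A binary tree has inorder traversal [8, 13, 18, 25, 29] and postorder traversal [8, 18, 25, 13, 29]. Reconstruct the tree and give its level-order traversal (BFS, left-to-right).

Inorder:   [8, 13, 18, 25, 29]
Postorder: [8, 18, 25, 13, 29]
Algorithm: postorder visits root last, so walk postorder right-to-left;
each value is the root of the current inorder slice — split it at that
value, recurse on the right subtree first, then the left.
Recursive splits:
  root=29; inorder splits into left=[8, 13, 18, 25], right=[]
  root=13; inorder splits into left=[8], right=[18, 25]
  root=25; inorder splits into left=[18], right=[]
  root=18; inorder splits into left=[], right=[]
  root=8; inorder splits into left=[], right=[]
Reconstructed level-order: [29, 13, 8, 25, 18]


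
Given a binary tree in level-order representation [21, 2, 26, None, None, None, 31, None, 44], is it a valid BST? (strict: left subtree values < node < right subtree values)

Level-order array: [21, 2, 26, None, None, None, 31, None, 44]
Validate using subtree bounds (lo, hi): at each node, require lo < value < hi,
then recurse left with hi=value and right with lo=value.
Preorder trace (stopping at first violation):
  at node 21 with bounds (-inf, +inf): OK
  at node 2 with bounds (-inf, 21): OK
  at node 26 with bounds (21, +inf): OK
  at node 31 with bounds (26, +inf): OK
  at node 44 with bounds (31, +inf): OK
No violation found at any node.
Result: Valid BST


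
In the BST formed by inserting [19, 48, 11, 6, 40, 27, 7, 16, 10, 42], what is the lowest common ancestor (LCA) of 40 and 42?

Tree insertion order: [19, 48, 11, 6, 40, 27, 7, 16, 10, 42]
Tree (level-order array): [19, 11, 48, 6, 16, 40, None, None, 7, None, None, 27, 42, None, 10]
In a BST, the LCA of p=40, q=42 is the first node v on the
root-to-leaf path with p <= v <= q (go left if both < v, right if both > v).
Walk from root:
  at 19: both 40 and 42 > 19, go right
  at 48: both 40 and 42 < 48, go left
  at 40: 40 <= 40 <= 42, this is the LCA
LCA = 40


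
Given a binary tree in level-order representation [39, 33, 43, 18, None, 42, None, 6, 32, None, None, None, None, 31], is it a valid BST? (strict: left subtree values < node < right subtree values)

Level-order array: [39, 33, 43, 18, None, 42, None, 6, 32, None, None, None, None, 31]
Validate using subtree bounds (lo, hi): at each node, require lo < value < hi,
then recurse left with hi=value and right with lo=value.
Preorder trace (stopping at first violation):
  at node 39 with bounds (-inf, +inf): OK
  at node 33 with bounds (-inf, 39): OK
  at node 18 with bounds (-inf, 33): OK
  at node 6 with bounds (-inf, 18): OK
  at node 32 with bounds (18, 33): OK
  at node 31 with bounds (18, 32): OK
  at node 43 with bounds (39, +inf): OK
  at node 42 with bounds (39, 43): OK
No violation found at any node.
Result: Valid BST


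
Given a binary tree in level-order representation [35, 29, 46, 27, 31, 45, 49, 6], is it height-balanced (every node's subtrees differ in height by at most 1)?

Tree (level-order array): [35, 29, 46, 27, 31, 45, 49, 6]
Definition: a tree is height-balanced if, at every node, |h(left) - h(right)| <= 1 (empty subtree has height -1).
Bottom-up per-node check:
  node 6: h_left=-1, h_right=-1, diff=0 [OK], height=0
  node 27: h_left=0, h_right=-1, diff=1 [OK], height=1
  node 31: h_left=-1, h_right=-1, diff=0 [OK], height=0
  node 29: h_left=1, h_right=0, diff=1 [OK], height=2
  node 45: h_left=-1, h_right=-1, diff=0 [OK], height=0
  node 49: h_left=-1, h_right=-1, diff=0 [OK], height=0
  node 46: h_left=0, h_right=0, diff=0 [OK], height=1
  node 35: h_left=2, h_right=1, diff=1 [OK], height=3
All nodes satisfy the balance condition.
Result: Balanced


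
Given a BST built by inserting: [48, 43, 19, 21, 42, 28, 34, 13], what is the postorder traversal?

Tree insertion order: [48, 43, 19, 21, 42, 28, 34, 13]
Tree (level-order array): [48, 43, None, 19, None, 13, 21, None, None, None, 42, 28, None, None, 34]
Postorder traversal: [13, 34, 28, 42, 21, 19, 43, 48]


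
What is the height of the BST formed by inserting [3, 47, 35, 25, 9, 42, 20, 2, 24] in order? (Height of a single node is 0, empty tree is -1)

Insertion order: [3, 47, 35, 25, 9, 42, 20, 2, 24]
Tree (level-order array): [3, 2, 47, None, None, 35, None, 25, 42, 9, None, None, None, None, 20, None, 24]
Compute height bottom-up (empty subtree = -1):
  height(2) = 1 + max(-1, -1) = 0
  height(24) = 1 + max(-1, -1) = 0
  height(20) = 1 + max(-1, 0) = 1
  height(9) = 1 + max(-1, 1) = 2
  height(25) = 1 + max(2, -1) = 3
  height(42) = 1 + max(-1, -1) = 0
  height(35) = 1 + max(3, 0) = 4
  height(47) = 1 + max(4, -1) = 5
  height(3) = 1 + max(0, 5) = 6
Height = 6


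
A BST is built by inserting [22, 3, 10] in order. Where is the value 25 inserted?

Starting tree (level order): [22, 3, None, None, 10]
Insertion path: 22
Result: insert 25 as right child of 22
Final tree (level order): [22, 3, 25, None, 10]


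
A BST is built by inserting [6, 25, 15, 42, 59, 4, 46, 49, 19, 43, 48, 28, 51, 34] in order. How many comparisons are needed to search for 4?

Search path for 4: 6 -> 4
Found: True
Comparisons: 2


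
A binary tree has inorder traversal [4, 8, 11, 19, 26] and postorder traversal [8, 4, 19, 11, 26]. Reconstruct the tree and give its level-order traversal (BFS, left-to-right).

Inorder:   [4, 8, 11, 19, 26]
Postorder: [8, 4, 19, 11, 26]
Algorithm: postorder visits root last, so walk postorder right-to-left;
each value is the root of the current inorder slice — split it at that
value, recurse on the right subtree first, then the left.
Recursive splits:
  root=26; inorder splits into left=[4, 8, 11, 19], right=[]
  root=11; inorder splits into left=[4, 8], right=[19]
  root=19; inorder splits into left=[], right=[]
  root=4; inorder splits into left=[], right=[8]
  root=8; inorder splits into left=[], right=[]
Reconstructed level-order: [26, 11, 4, 19, 8]


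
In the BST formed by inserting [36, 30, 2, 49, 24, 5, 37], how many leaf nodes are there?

Tree built from: [36, 30, 2, 49, 24, 5, 37]
Tree (level-order array): [36, 30, 49, 2, None, 37, None, None, 24, None, None, 5]
Rule: A leaf has 0 children.
Per-node child counts:
  node 36: 2 child(ren)
  node 30: 1 child(ren)
  node 2: 1 child(ren)
  node 24: 1 child(ren)
  node 5: 0 child(ren)
  node 49: 1 child(ren)
  node 37: 0 child(ren)
Matching nodes: [5, 37]
Count of leaf nodes: 2


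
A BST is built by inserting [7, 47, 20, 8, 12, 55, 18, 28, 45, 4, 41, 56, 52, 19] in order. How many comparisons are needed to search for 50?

Search path for 50: 7 -> 47 -> 55 -> 52
Found: False
Comparisons: 4


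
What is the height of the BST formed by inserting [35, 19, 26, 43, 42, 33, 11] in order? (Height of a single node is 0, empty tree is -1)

Insertion order: [35, 19, 26, 43, 42, 33, 11]
Tree (level-order array): [35, 19, 43, 11, 26, 42, None, None, None, None, 33]
Compute height bottom-up (empty subtree = -1):
  height(11) = 1 + max(-1, -1) = 0
  height(33) = 1 + max(-1, -1) = 0
  height(26) = 1 + max(-1, 0) = 1
  height(19) = 1 + max(0, 1) = 2
  height(42) = 1 + max(-1, -1) = 0
  height(43) = 1 + max(0, -1) = 1
  height(35) = 1 + max(2, 1) = 3
Height = 3


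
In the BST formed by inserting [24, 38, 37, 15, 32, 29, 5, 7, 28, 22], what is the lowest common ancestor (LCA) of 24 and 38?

Tree insertion order: [24, 38, 37, 15, 32, 29, 5, 7, 28, 22]
Tree (level-order array): [24, 15, 38, 5, 22, 37, None, None, 7, None, None, 32, None, None, None, 29, None, 28]
In a BST, the LCA of p=24, q=38 is the first node v on the
root-to-leaf path with p <= v <= q (go left if both < v, right if both > v).
Walk from root:
  at 24: 24 <= 24 <= 38, this is the LCA
LCA = 24


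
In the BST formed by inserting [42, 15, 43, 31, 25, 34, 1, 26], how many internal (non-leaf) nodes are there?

Tree built from: [42, 15, 43, 31, 25, 34, 1, 26]
Tree (level-order array): [42, 15, 43, 1, 31, None, None, None, None, 25, 34, None, 26]
Rule: An internal node has at least one child.
Per-node child counts:
  node 42: 2 child(ren)
  node 15: 2 child(ren)
  node 1: 0 child(ren)
  node 31: 2 child(ren)
  node 25: 1 child(ren)
  node 26: 0 child(ren)
  node 34: 0 child(ren)
  node 43: 0 child(ren)
Matching nodes: [42, 15, 31, 25]
Count of internal (non-leaf) nodes: 4


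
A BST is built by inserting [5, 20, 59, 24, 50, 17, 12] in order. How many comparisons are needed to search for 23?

Search path for 23: 5 -> 20 -> 59 -> 24
Found: False
Comparisons: 4


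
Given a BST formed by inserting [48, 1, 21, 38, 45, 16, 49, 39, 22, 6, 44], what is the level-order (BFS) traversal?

Tree insertion order: [48, 1, 21, 38, 45, 16, 49, 39, 22, 6, 44]
Tree (level-order array): [48, 1, 49, None, 21, None, None, 16, 38, 6, None, 22, 45, None, None, None, None, 39, None, None, 44]
BFS from the root, enqueuing left then right child of each popped node:
  queue [48] -> pop 48, enqueue [1, 49], visited so far: [48]
  queue [1, 49] -> pop 1, enqueue [21], visited so far: [48, 1]
  queue [49, 21] -> pop 49, enqueue [none], visited so far: [48, 1, 49]
  queue [21] -> pop 21, enqueue [16, 38], visited so far: [48, 1, 49, 21]
  queue [16, 38] -> pop 16, enqueue [6], visited so far: [48, 1, 49, 21, 16]
  queue [38, 6] -> pop 38, enqueue [22, 45], visited so far: [48, 1, 49, 21, 16, 38]
  queue [6, 22, 45] -> pop 6, enqueue [none], visited so far: [48, 1, 49, 21, 16, 38, 6]
  queue [22, 45] -> pop 22, enqueue [none], visited so far: [48, 1, 49, 21, 16, 38, 6, 22]
  queue [45] -> pop 45, enqueue [39], visited so far: [48, 1, 49, 21, 16, 38, 6, 22, 45]
  queue [39] -> pop 39, enqueue [44], visited so far: [48, 1, 49, 21, 16, 38, 6, 22, 45, 39]
  queue [44] -> pop 44, enqueue [none], visited so far: [48, 1, 49, 21, 16, 38, 6, 22, 45, 39, 44]
Result: [48, 1, 49, 21, 16, 38, 6, 22, 45, 39, 44]


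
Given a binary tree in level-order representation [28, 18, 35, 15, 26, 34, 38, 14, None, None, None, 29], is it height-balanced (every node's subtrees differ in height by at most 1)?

Tree (level-order array): [28, 18, 35, 15, 26, 34, 38, 14, None, None, None, 29]
Definition: a tree is height-balanced if, at every node, |h(left) - h(right)| <= 1 (empty subtree has height -1).
Bottom-up per-node check:
  node 14: h_left=-1, h_right=-1, diff=0 [OK], height=0
  node 15: h_left=0, h_right=-1, diff=1 [OK], height=1
  node 26: h_left=-1, h_right=-1, diff=0 [OK], height=0
  node 18: h_left=1, h_right=0, diff=1 [OK], height=2
  node 29: h_left=-1, h_right=-1, diff=0 [OK], height=0
  node 34: h_left=0, h_right=-1, diff=1 [OK], height=1
  node 38: h_left=-1, h_right=-1, diff=0 [OK], height=0
  node 35: h_left=1, h_right=0, diff=1 [OK], height=2
  node 28: h_left=2, h_right=2, diff=0 [OK], height=3
All nodes satisfy the balance condition.
Result: Balanced


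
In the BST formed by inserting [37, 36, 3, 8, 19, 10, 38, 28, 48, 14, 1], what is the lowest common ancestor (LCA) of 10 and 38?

Tree insertion order: [37, 36, 3, 8, 19, 10, 38, 28, 48, 14, 1]
Tree (level-order array): [37, 36, 38, 3, None, None, 48, 1, 8, None, None, None, None, None, 19, 10, 28, None, 14]
In a BST, the LCA of p=10, q=38 is the first node v on the
root-to-leaf path with p <= v <= q (go left if both < v, right if both > v).
Walk from root:
  at 37: 10 <= 37 <= 38, this is the LCA
LCA = 37


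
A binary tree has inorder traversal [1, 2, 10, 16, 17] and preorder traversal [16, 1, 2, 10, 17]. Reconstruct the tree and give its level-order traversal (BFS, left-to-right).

Inorder:  [1, 2, 10, 16, 17]
Preorder: [16, 1, 2, 10, 17]
Algorithm: preorder visits root first, so consume preorder in order;
for each root, split the current inorder slice at that value into
left-subtree inorder and right-subtree inorder, then recurse.
Recursive splits:
  root=16; inorder splits into left=[1, 2, 10], right=[17]
  root=1; inorder splits into left=[], right=[2, 10]
  root=2; inorder splits into left=[], right=[10]
  root=10; inorder splits into left=[], right=[]
  root=17; inorder splits into left=[], right=[]
Reconstructed level-order: [16, 1, 17, 2, 10]


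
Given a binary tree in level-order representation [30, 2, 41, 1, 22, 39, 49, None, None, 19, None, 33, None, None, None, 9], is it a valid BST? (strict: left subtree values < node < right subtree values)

Level-order array: [30, 2, 41, 1, 22, 39, 49, None, None, 19, None, 33, None, None, None, 9]
Validate using subtree bounds (lo, hi): at each node, require lo < value < hi,
then recurse left with hi=value and right with lo=value.
Preorder trace (stopping at first violation):
  at node 30 with bounds (-inf, +inf): OK
  at node 2 with bounds (-inf, 30): OK
  at node 1 with bounds (-inf, 2): OK
  at node 22 with bounds (2, 30): OK
  at node 19 with bounds (2, 22): OK
  at node 9 with bounds (2, 19): OK
  at node 41 with bounds (30, +inf): OK
  at node 39 with bounds (30, 41): OK
  at node 33 with bounds (30, 39): OK
  at node 49 with bounds (41, +inf): OK
No violation found at any node.
Result: Valid BST


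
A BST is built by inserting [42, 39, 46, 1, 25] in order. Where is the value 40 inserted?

Starting tree (level order): [42, 39, 46, 1, None, None, None, None, 25]
Insertion path: 42 -> 39
Result: insert 40 as right child of 39
Final tree (level order): [42, 39, 46, 1, 40, None, None, None, 25]


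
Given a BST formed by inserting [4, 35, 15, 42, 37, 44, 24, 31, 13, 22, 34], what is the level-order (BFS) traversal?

Tree insertion order: [4, 35, 15, 42, 37, 44, 24, 31, 13, 22, 34]
Tree (level-order array): [4, None, 35, 15, 42, 13, 24, 37, 44, None, None, 22, 31, None, None, None, None, None, None, None, 34]
BFS from the root, enqueuing left then right child of each popped node:
  queue [4] -> pop 4, enqueue [35], visited so far: [4]
  queue [35] -> pop 35, enqueue [15, 42], visited so far: [4, 35]
  queue [15, 42] -> pop 15, enqueue [13, 24], visited so far: [4, 35, 15]
  queue [42, 13, 24] -> pop 42, enqueue [37, 44], visited so far: [4, 35, 15, 42]
  queue [13, 24, 37, 44] -> pop 13, enqueue [none], visited so far: [4, 35, 15, 42, 13]
  queue [24, 37, 44] -> pop 24, enqueue [22, 31], visited so far: [4, 35, 15, 42, 13, 24]
  queue [37, 44, 22, 31] -> pop 37, enqueue [none], visited so far: [4, 35, 15, 42, 13, 24, 37]
  queue [44, 22, 31] -> pop 44, enqueue [none], visited so far: [4, 35, 15, 42, 13, 24, 37, 44]
  queue [22, 31] -> pop 22, enqueue [none], visited so far: [4, 35, 15, 42, 13, 24, 37, 44, 22]
  queue [31] -> pop 31, enqueue [34], visited so far: [4, 35, 15, 42, 13, 24, 37, 44, 22, 31]
  queue [34] -> pop 34, enqueue [none], visited so far: [4, 35, 15, 42, 13, 24, 37, 44, 22, 31, 34]
Result: [4, 35, 15, 42, 13, 24, 37, 44, 22, 31, 34]


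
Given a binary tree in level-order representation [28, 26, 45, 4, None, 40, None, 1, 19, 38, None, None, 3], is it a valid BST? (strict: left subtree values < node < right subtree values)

Level-order array: [28, 26, 45, 4, None, 40, None, 1, 19, 38, None, None, 3]
Validate using subtree bounds (lo, hi): at each node, require lo < value < hi,
then recurse left with hi=value and right with lo=value.
Preorder trace (stopping at first violation):
  at node 28 with bounds (-inf, +inf): OK
  at node 26 with bounds (-inf, 28): OK
  at node 4 with bounds (-inf, 26): OK
  at node 1 with bounds (-inf, 4): OK
  at node 3 with bounds (1, 4): OK
  at node 19 with bounds (4, 26): OK
  at node 45 with bounds (28, +inf): OK
  at node 40 with bounds (28, 45): OK
  at node 38 with bounds (28, 40): OK
No violation found at any node.
Result: Valid BST


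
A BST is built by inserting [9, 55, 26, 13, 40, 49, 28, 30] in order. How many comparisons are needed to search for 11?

Search path for 11: 9 -> 55 -> 26 -> 13
Found: False
Comparisons: 4


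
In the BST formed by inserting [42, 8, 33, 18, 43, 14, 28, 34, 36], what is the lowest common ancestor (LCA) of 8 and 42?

Tree insertion order: [42, 8, 33, 18, 43, 14, 28, 34, 36]
Tree (level-order array): [42, 8, 43, None, 33, None, None, 18, 34, 14, 28, None, 36]
In a BST, the LCA of p=8, q=42 is the first node v on the
root-to-leaf path with p <= v <= q (go left if both < v, right if both > v).
Walk from root:
  at 42: 8 <= 42 <= 42, this is the LCA
LCA = 42


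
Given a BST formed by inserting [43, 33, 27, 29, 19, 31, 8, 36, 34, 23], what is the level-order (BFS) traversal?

Tree insertion order: [43, 33, 27, 29, 19, 31, 8, 36, 34, 23]
Tree (level-order array): [43, 33, None, 27, 36, 19, 29, 34, None, 8, 23, None, 31]
BFS from the root, enqueuing left then right child of each popped node:
  queue [43] -> pop 43, enqueue [33], visited so far: [43]
  queue [33] -> pop 33, enqueue [27, 36], visited so far: [43, 33]
  queue [27, 36] -> pop 27, enqueue [19, 29], visited so far: [43, 33, 27]
  queue [36, 19, 29] -> pop 36, enqueue [34], visited so far: [43, 33, 27, 36]
  queue [19, 29, 34] -> pop 19, enqueue [8, 23], visited so far: [43, 33, 27, 36, 19]
  queue [29, 34, 8, 23] -> pop 29, enqueue [31], visited so far: [43, 33, 27, 36, 19, 29]
  queue [34, 8, 23, 31] -> pop 34, enqueue [none], visited so far: [43, 33, 27, 36, 19, 29, 34]
  queue [8, 23, 31] -> pop 8, enqueue [none], visited so far: [43, 33, 27, 36, 19, 29, 34, 8]
  queue [23, 31] -> pop 23, enqueue [none], visited so far: [43, 33, 27, 36, 19, 29, 34, 8, 23]
  queue [31] -> pop 31, enqueue [none], visited so far: [43, 33, 27, 36, 19, 29, 34, 8, 23, 31]
Result: [43, 33, 27, 36, 19, 29, 34, 8, 23, 31]


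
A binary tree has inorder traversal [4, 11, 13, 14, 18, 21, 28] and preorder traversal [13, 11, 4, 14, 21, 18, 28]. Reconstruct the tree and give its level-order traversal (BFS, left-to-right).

Inorder:  [4, 11, 13, 14, 18, 21, 28]
Preorder: [13, 11, 4, 14, 21, 18, 28]
Algorithm: preorder visits root first, so consume preorder in order;
for each root, split the current inorder slice at that value into
left-subtree inorder and right-subtree inorder, then recurse.
Recursive splits:
  root=13; inorder splits into left=[4, 11], right=[14, 18, 21, 28]
  root=11; inorder splits into left=[4], right=[]
  root=4; inorder splits into left=[], right=[]
  root=14; inorder splits into left=[], right=[18, 21, 28]
  root=21; inorder splits into left=[18], right=[28]
  root=18; inorder splits into left=[], right=[]
  root=28; inorder splits into left=[], right=[]
Reconstructed level-order: [13, 11, 14, 4, 21, 18, 28]


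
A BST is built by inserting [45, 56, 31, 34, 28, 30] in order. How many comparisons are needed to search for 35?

Search path for 35: 45 -> 31 -> 34
Found: False
Comparisons: 3


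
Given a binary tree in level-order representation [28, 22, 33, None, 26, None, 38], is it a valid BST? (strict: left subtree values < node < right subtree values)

Level-order array: [28, 22, 33, None, 26, None, 38]
Validate using subtree bounds (lo, hi): at each node, require lo < value < hi,
then recurse left with hi=value and right with lo=value.
Preorder trace (stopping at first violation):
  at node 28 with bounds (-inf, +inf): OK
  at node 22 with bounds (-inf, 28): OK
  at node 26 with bounds (22, 28): OK
  at node 33 with bounds (28, +inf): OK
  at node 38 with bounds (33, +inf): OK
No violation found at any node.
Result: Valid BST


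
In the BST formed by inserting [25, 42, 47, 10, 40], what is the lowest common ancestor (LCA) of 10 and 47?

Tree insertion order: [25, 42, 47, 10, 40]
Tree (level-order array): [25, 10, 42, None, None, 40, 47]
In a BST, the LCA of p=10, q=47 is the first node v on the
root-to-leaf path with p <= v <= q (go left if both < v, right if both > v).
Walk from root:
  at 25: 10 <= 25 <= 47, this is the LCA
LCA = 25


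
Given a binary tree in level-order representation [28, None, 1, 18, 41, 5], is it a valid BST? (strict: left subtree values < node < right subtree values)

Level-order array: [28, None, 1, 18, 41, 5]
Validate using subtree bounds (lo, hi): at each node, require lo < value < hi,
then recurse left with hi=value and right with lo=value.
Preorder trace (stopping at first violation):
  at node 28 with bounds (-inf, +inf): OK
  at node 1 with bounds (28, +inf): VIOLATION
Node 1 violates its bound: not (28 < 1 < +inf).
Result: Not a valid BST


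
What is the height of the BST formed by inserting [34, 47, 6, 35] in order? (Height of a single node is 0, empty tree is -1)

Insertion order: [34, 47, 6, 35]
Tree (level-order array): [34, 6, 47, None, None, 35]
Compute height bottom-up (empty subtree = -1):
  height(6) = 1 + max(-1, -1) = 0
  height(35) = 1 + max(-1, -1) = 0
  height(47) = 1 + max(0, -1) = 1
  height(34) = 1 + max(0, 1) = 2
Height = 2


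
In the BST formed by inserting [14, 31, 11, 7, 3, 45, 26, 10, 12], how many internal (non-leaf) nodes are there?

Tree built from: [14, 31, 11, 7, 3, 45, 26, 10, 12]
Tree (level-order array): [14, 11, 31, 7, 12, 26, 45, 3, 10]
Rule: An internal node has at least one child.
Per-node child counts:
  node 14: 2 child(ren)
  node 11: 2 child(ren)
  node 7: 2 child(ren)
  node 3: 0 child(ren)
  node 10: 0 child(ren)
  node 12: 0 child(ren)
  node 31: 2 child(ren)
  node 26: 0 child(ren)
  node 45: 0 child(ren)
Matching nodes: [14, 11, 7, 31]
Count of internal (non-leaf) nodes: 4


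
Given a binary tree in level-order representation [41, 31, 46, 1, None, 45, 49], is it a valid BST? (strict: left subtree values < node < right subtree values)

Level-order array: [41, 31, 46, 1, None, 45, 49]
Validate using subtree bounds (lo, hi): at each node, require lo < value < hi,
then recurse left with hi=value and right with lo=value.
Preorder trace (stopping at first violation):
  at node 41 with bounds (-inf, +inf): OK
  at node 31 with bounds (-inf, 41): OK
  at node 1 with bounds (-inf, 31): OK
  at node 46 with bounds (41, +inf): OK
  at node 45 with bounds (41, 46): OK
  at node 49 with bounds (46, +inf): OK
No violation found at any node.
Result: Valid BST


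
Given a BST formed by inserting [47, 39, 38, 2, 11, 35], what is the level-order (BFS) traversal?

Tree insertion order: [47, 39, 38, 2, 11, 35]
Tree (level-order array): [47, 39, None, 38, None, 2, None, None, 11, None, 35]
BFS from the root, enqueuing left then right child of each popped node:
  queue [47] -> pop 47, enqueue [39], visited so far: [47]
  queue [39] -> pop 39, enqueue [38], visited so far: [47, 39]
  queue [38] -> pop 38, enqueue [2], visited so far: [47, 39, 38]
  queue [2] -> pop 2, enqueue [11], visited so far: [47, 39, 38, 2]
  queue [11] -> pop 11, enqueue [35], visited so far: [47, 39, 38, 2, 11]
  queue [35] -> pop 35, enqueue [none], visited so far: [47, 39, 38, 2, 11, 35]
Result: [47, 39, 38, 2, 11, 35]


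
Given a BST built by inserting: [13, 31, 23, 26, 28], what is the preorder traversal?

Tree insertion order: [13, 31, 23, 26, 28]
Tree (level-order array): [13, None, 31, 23, None, None, 26, None, 28]
Preorder traversal: [13, 31, 23, 26, 28]


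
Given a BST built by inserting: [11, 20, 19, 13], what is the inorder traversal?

Tree insertion order: [11, 20, 19, 13]
Tree (level-order array): [11, None, 20, 19, None, 13]
Inorder traversal: [11, 13, 19, 20]


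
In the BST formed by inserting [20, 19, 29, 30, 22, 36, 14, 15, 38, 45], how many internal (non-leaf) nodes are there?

Tree built from: [20, 19, 29, 30, 22, 36, 14, 15, 38, 45]
Tree (level-order array): [20, 19, 29, 14, None, 22, 30, None, 15, None, None, None, 36, None, None, None, 38, None, 45]
Rule: An internal node has at least one child.
Per-node child counts:
  node 20: 2 child(ren)
  node 19: 1 child(ren)
  node 14: 1 child(ren)
  node 15: 0 child(ren)
  node 29: 2 child(ren)
  node 22: 0 child(ren)
  node 30: 1 child(ren)
  node 36: 1 child(ren)
  node 38: 1 child(ren)
  node 45: 0 child(ren)
Matching nodes: [20, 19, 14, 29, 30, 36, 38]
Count of internal (non-leaf) nodes: 7


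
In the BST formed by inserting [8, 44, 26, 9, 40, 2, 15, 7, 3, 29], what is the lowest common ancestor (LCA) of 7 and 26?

Tree insertion order: [8, 44, 26, 9, 40, 2, 15, 7, 3, 29]
Tree (level-order array): [8, 2, 44, None, 7, 26, None, 3, None, 9, 40, None, None, None, 15, 29]
In a BST, the LCA of p=7, q=26 is the first node v on the
root-to-leaf path with p <= v <= q (go left if both < v, right if both > v).
Walk from root:
  at 8: 7 <= 8 <= 26, this is the LCA
LCA = 8


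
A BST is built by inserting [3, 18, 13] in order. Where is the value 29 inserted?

Starting tree (level order): [3, None, 18, 13]
Insertion path: 3 -> 18
Result: insert 29 as right child of 18
Final tree (level order): [3, None, 18, 13, 29]


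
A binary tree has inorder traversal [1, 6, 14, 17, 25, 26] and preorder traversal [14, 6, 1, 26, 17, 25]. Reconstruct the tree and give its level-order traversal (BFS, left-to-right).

Inorder:  [1, 6, 14, 17, 25, 26]
Preorder: [14, 6, 1, 26, 17, 25]
Algorithm: preorder visits root first, so consume preorder in order;
for each root, split the current inorder slice at that value into
left-subtree inorder and right-subtree inorder, then recurse.
Recursive splits:
  root=14; inorder splits into left=[1, 6], right=[17, 25, 26]
  root=6; inorder splits into left=[1], right=[]
  root=1; inorder splits into left=[], right=[]
  root=26; inorder splits into left=[17, 25], right=[]
  root=17; inorder splits into left=[], right=[25]
  root=25; inorder splits into left=[], right=[]
Reconstructed level-order: [14, 6, 26, 1, 17, 25]


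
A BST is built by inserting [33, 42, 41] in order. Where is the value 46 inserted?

Starting tree (level order): [33, None, 42, 41]
Insertion path: 33 -> 42
Result: insert 46 as right child of 42
Final tree (level order): [33, None, 42, 41, 46]


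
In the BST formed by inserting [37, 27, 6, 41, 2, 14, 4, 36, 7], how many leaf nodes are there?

Tree built from: [37, 27, 6, 41, 2, 14, 4, 36, 7]
Tree (level-order array): [37, 27, 41, 6, 36, None, None, 2, 14, None, None, None, 4, 7]
Rule: A leaf has 0 children.
Per-node child counts:
  node 37: 2 child(ren)
  node 27: 2 child(ren)
  node 6: 2 child(ren)
  node 2: 1 child(ren)
  node 4: 0 child(ren)
  node 14: 1 child(ren)
  node 7: 0 child(ren)
  node 36: 0 child(ren)
  node 41: 0 child(ren)
Matching nodes: [4, 7, 36, 41]
Count of leaf nodes: 4


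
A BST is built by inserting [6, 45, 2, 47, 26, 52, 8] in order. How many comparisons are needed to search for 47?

Search path for 47: 6 -> 45 -> 47
Found: True
Comparisons: 3


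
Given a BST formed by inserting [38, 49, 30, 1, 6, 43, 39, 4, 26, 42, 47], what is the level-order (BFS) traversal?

Tree insertion order: [38, 49, 30, 1, 6, 43, 39, 4, 26, 42, 47]
Tree (level-order array): [38, 30, 49, 1, None, 43, None, None, 6, 39, 47, 4, 26, None, 42]
BFS from the root, enqueuing left then right child of each popped node:
  queue [38] -> pop 38, enqueue [30, 49], visited so far: [38]
  queue [30, 49] -> pop 30, enqueue [1], visited so far: [38, 30]
  queue [49, 1] -> pop 49, enqueue [43], visited so far: [38, 30, 49]
  queue [1, 43] -> pop 1, enqueue [6], visited so far: [38, 30, 49, 1]
  queue [43, 6] -> pop 43, enqueue [39, 47], visited so far: [38, 30, 49, 1, 43]
  queue [6, 39, 47] -> pop 6, enqueue [4, 26], visited so far: [38, 30, 49, 1, 43, 6]
  queue [39, 47, 4, 26] -> pop 39, enqueue [42], visited so far: [38, 30, 49, 1, 43, 6, 39]
  queue [47, 4, 26, 42] -> pop 47, enqueue [none], visited so far: [38, 30, 49, 1, 43, 6, 39, 47]
  queue [4, 26, 42] -> pop 4, enqueue [none], visited so far: [38, 30, 49, 1, 43, 6, 39, 47, 4]
  queue [26, 42] -> pop 26, enqueue [none], visited so far: [38, 30, 49, 1, 43, 6, 39, 47, 4, 26]
  queue [42] -> pop 42, enqueue [none], visited so far: [38, 30, 49, 1, 43, 6, 39, 47, 4, 26, 42]
Result: [38, 30, 49, 1, 43, 6, 39, 47, 4, 26, 42]


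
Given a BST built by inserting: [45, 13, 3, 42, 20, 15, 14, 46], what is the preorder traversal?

Tree insertion order: [45, 13, 3, 42, 20, 15, 14, 46]
Tree (level-order array): [45, 13, 46, 3, 42, None, None, None, None, 20, None, 15, None, 14]
Preorder traversal: [45, 13, 3, 42, 20, 15, 14, 46]


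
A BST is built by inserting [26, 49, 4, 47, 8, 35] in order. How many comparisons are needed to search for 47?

Search path for 47: 26 -> 49 -> 47
Found: True
Comparisons: 3


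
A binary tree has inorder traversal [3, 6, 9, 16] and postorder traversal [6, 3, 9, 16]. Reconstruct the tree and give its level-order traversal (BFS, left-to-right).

Inorder:   [3, 6, 9, 16]
Postorder: [6, 3, 9, 16]
Algorithm: postorder visits root last, so walk postorder right-to-left;
each value is the root of the current inorder slice — split it at that
value, recurse on the right subtree first, then the left.
Recursive splits:
  root=16; inorder splits into left=[3, 6, 9], right=[]
  root=9; inorder splits into left=[3, 6], right=[]
  root=3; inorder splits into left=[], right=[6]
  root=6; inorder splits into left=[], right=[]
Reconstructed level-order: [16, 9, 3, 6]


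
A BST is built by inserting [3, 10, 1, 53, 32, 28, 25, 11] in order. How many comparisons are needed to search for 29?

Search path for 29: 3 -> 10 -> 53 -> 32 -> 28
Found: False
Comparisons: 5


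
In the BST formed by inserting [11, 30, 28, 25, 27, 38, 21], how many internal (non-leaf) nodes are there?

Tree built from: [11, 30, 28, 25, 27, 38, 21]
Tree (level-order array): [11, None, 30, 28, 38, 25, None, None, None, 21, 27]
Rule: An internal node has at least one child.
Per-node child counts:
  node 11: 1 child(ren)
  node 30: 2 child(ren)
  node 28: 1 child(ren)
  node 25: 2 child(ren)
  node 21: 0 child(ren)
  node 27: 0 child(ren)
  node 38: 0 child(ren)
Matching nodes: [11, 30, 28, 25]
Count of internal (non-leaf) nodes: 4


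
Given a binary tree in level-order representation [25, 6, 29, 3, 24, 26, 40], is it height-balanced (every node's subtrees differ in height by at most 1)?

Tree (level-order array): [25, 6, 29, 3, 24, 26, 40]
Definition: a tree is height-balanced if, at every node, |h(left) - h(right)| <= 1 (empty subtree has height -1).
Bottom-up per-node check:
  node 3: h_left=-1, h_right=-1, diff=0 [OK], height=0
  node 24: h_left=-1, h_right=-1, diff=0 [OK], height=0
  node 6: h_left=0, h_right=0, diff=0 [OK], height=1
  node 26: h_left=-1, h_right=-1, diff=0 [OK], height=0
  node 40: h_left=-1, h_right=-1, diff=0 [OK], height=0
  node 29: h_left=0, h_right=0, diff=0 [OK], height=1
  node 25: h_left=1, h_right=1, diff=0 [OK], height=2
All nodes satisfy the balance condition.
Result: Balanced
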